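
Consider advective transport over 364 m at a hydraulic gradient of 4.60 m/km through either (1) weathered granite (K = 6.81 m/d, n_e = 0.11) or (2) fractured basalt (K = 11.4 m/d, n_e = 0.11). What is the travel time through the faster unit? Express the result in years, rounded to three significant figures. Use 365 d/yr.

Unit 1 (weathered granite): v = 6.81×0.0046/0.11 = 0.2848 m/d, t = 364/0.2848 = 1278 d
Unit 2 (fractured basalt): v = 11.4×0.0046/0.11 = 0.4767 m/d, t = 364/0.4767 = 763.5 d
Faster: 763.5 d / 365 = 2.09 yr

2.09 years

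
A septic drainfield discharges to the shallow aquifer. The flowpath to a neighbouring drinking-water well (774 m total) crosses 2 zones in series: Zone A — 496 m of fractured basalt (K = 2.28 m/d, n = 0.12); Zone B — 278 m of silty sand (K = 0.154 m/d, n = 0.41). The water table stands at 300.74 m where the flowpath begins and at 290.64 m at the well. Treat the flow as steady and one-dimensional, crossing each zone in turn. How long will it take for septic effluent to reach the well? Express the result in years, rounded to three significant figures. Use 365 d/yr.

95.2 years

Total head drop ΔH = 300.74 − 290.64 = 10.10 m
Continuity: the same q passes through each zone, so ΔH = q·Σ(L_j/K_j) — the zones act as resistances in series.
Σ(L/K) = 496/2.28 + 278/0.154 = 217.5 + 1805 = 2023 d
q = ΔH / Σ(L/K) = 10.10 / 2023 = 0.004993 m/d (same in every zone)
Zone A: v = q/n = 0.004993/0.12 = 0.04161 m/d → t_A = 496/0.04161 = 11920 d
Zone B: v = q/n = 0.004993/0.41 = 0.01218 m/d → t_B = 278/0.01218 = 22830 d
Total t = 11920 + 22830 = 34750 d
   = 34750 / 365 = 95.2 yr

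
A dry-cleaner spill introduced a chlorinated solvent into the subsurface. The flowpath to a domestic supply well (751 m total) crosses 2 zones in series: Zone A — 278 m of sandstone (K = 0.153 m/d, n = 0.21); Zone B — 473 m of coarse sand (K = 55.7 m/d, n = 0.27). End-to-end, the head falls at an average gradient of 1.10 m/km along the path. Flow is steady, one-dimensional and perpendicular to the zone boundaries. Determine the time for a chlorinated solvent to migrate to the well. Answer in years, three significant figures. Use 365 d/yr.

For zones in series the flux q is common to all zones; the equivalent conductivity is the harmonic (thickness-weighted) mean, K_eq = L_total / Σ(L_j/K_j).
Σ(L/K) = 278/0.153 + 473/55.7 = 1817 + 8.492 = 1825 d
K_eq = L_total / Σ(L/K) = 751 / 1825 = 0.4114 m/d
q = K_eq · i = 0.4114 × 0.0011 = 4.525e-4 m/d (same in every zone)
Zone A: v = q/n = 4.525e-4/0.21 = 0.002155 m/d → t_A = 278/0.002155 = 129000 d
Zone B: v = q/n = 4.525e-4/0.27 = 0.001676 m/d → t_B = 473/0.001676 = 282200 d
Total t = 129000 + 282200 = 411200 d
   = 411200 / 365 = 1130 yr

1130 years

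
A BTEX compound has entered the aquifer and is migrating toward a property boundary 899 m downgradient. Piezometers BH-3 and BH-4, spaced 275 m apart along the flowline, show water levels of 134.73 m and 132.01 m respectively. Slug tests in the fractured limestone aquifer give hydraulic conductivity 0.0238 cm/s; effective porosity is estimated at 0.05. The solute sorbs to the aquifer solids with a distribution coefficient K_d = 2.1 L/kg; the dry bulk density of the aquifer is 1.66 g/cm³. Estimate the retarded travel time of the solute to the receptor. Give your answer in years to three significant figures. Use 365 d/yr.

42.8 years

Hydraulic gradient i = (134.73 − 132.01) / 275 = 2.72 / 275 = 0.009891
K = 0.0238 cm/s × 864 = 20.56 m/d
Specific discharge q = 20.56 × 0.009891 = 0.2034 m/d
v = Ki/n = 20.56·0.009891/0.05 = 4.068 m/d
Retardation R = 1 + ρ_b·K_d/n = 1 + 1.66×2.1/0.05 = 70.72
Contaminant velocity v_c = v/R = 4.068/70.72 = 0.05752 m/d
t = L/v_c = 899/0.05752 = 15630 d
   = 15630/365 = 42.8 yr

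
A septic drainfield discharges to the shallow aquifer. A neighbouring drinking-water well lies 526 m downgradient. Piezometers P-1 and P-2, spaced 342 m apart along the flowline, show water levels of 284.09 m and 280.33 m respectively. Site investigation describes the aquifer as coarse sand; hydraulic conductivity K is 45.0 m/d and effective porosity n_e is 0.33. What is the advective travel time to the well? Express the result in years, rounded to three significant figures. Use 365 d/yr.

Hydraulic gradient i = (284.09 − 280.33) / 342 = 3.76 / 342 = 0.01099
q = Ki = 45.0 × 0.01099 = 0.4947 m/d
v = Ki/n = 45.0·0.01099/0.33 = 1.499 m/d
t = L / v = 526 / 1.499 = 350.9 d
   = 350.9 / 365 = 0.961 yr

0.961 years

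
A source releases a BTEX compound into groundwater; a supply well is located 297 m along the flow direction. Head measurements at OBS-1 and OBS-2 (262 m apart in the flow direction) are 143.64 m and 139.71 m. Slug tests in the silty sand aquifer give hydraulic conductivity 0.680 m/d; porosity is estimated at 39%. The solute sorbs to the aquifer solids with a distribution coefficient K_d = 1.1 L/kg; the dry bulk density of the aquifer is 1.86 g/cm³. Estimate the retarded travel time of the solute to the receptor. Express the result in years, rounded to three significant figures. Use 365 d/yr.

194 years

Hydraulic gradient i = (143.64 − 139.71) / 262 = 3.93 / 262 = 0.01500
Darcy flux q = K·i = 0.680 × 0.01500 = 0.01020 m/d
Average linear velocity = 0.01020 / 0.39 = 0.02615 m/d
Retardation R = 1 + ρ_b·K_d/n = 1 + 1.86×1.1/0.39 = 6.246
Contaminant velocity v_c = v/R = 0.02615/6.246 = 0.004187 m/d
t = L/v_c = 297/0.004187 = 70930 d
   = 70930/365 = 194 yr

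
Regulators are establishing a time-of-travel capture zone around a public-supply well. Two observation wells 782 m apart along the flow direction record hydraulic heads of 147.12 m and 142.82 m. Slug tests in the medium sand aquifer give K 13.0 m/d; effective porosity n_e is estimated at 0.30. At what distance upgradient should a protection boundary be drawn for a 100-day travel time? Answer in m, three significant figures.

23.8 m

Hydraulic gradient i = (147.12 − 142.82) / 782 = 4.30 / 782 = 0.005499
q = Ki = 13.0 × 0.005499 = 0.07148 m/d
v = Ki/n = 13.0·0.005499/0.30 = 0.2383 m/d
L = v × T = 0.2383 × 100 = 23.83 m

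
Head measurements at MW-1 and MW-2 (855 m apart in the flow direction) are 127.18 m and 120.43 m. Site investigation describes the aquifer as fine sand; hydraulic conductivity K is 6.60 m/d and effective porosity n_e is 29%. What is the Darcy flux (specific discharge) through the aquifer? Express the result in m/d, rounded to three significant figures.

Hydraulic gradient i = (127.18 − 120.43) / 855 = 6.75 / 855 = 0.007895
Specific discharge q = 6.60 × 0.007895 = 0.05211 m/d

0.0521 m/d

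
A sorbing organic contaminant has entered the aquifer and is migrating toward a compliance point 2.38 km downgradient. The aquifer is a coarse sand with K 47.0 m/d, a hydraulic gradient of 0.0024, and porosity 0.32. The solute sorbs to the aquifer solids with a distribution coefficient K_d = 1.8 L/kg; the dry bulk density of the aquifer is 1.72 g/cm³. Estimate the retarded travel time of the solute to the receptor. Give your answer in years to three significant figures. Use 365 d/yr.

197 years

Darcy flux q = K·i = 47.0 × 0.0024 = 0.1128 m/d
Seepage velocity v = q / n = 0.1128 / 0.32 = 0.3525 m/d
Retardation R = 1 + ρ_b·K_d/n = 1 + 1.72×1.8/0.32 = 10.68
Contaminant velocity v_c = v/R = 0.3525/10.68 = 0.03302 m/d
L = 2.38 km = 2380 m
t = L/v_c = 2380/0.03302 = 72080 d
   = 72080/365 = 197 yr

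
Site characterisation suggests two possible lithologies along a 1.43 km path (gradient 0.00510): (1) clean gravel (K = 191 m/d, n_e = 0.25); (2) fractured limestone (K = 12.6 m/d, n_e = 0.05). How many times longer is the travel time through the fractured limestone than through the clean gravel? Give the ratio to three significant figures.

3.03

Unit 1 (clean gravel): v = 191×0.0051/0.25 = 3.896 m/d, t = 1430/3.896 = 367.0 d
Unit 2 (fractured limestone): v = 12.6×0.0051/0.05 = 1.285 m/d, t = 1430/1.285 = 1113 d
t(fractured limestone) / t(clean gravel) = 1113/367.0 = 3.03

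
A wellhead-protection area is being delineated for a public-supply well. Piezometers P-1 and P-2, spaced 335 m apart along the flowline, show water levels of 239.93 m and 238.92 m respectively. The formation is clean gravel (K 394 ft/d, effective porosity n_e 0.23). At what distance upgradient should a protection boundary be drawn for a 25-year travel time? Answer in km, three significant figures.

14.4 km

Hydraulic gradient i = (239.93 − 238.92) / 335 = 1.01 / 335 = 0.003015
K = 394 ft/d × 0.3048 = 120.1 m/d
q = Ki = 120.1 × 0.003015 = 0.3621 m/d
v = Ki/n = 120.1·0.003015/0.23 = 1.574 m/d
T = 25 yr × 365 = 9125 d
L = v × T = 1.574 × 9125 = 14360 m
   = 14.4 km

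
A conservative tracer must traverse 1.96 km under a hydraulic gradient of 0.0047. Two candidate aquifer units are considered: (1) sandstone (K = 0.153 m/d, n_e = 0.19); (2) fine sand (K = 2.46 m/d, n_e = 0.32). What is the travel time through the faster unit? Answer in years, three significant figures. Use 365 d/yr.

149 years

Unit 1 (sandstone): v = 0.153×0.0047/0.19 = 0.003785 m/d, t = 1960/0.003785 = 517900 d
Unit 2 (fine sand): v = 2.46×0.0047/0.32 = 0.03613 m/d, t = 1960/0.03613 = 54250 d
Faster: 54250 d / 365 = 149 yr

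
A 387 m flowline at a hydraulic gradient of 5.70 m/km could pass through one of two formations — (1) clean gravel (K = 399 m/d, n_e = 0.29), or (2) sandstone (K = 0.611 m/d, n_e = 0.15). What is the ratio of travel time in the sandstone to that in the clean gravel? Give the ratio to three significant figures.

Unit 1 (clean gravel): v = 399×0.0057/0.29 = 7.842 m/d, t = 387/7.842 = 49.35 d
Unit 2 (sandstone): v = 0.611×0.0057/0.15 = 0.02322 m/d, t = 387/0.02322 = 16670 d
t(sandstone) / t(clean gravel) = 16670/49.35 = 338

338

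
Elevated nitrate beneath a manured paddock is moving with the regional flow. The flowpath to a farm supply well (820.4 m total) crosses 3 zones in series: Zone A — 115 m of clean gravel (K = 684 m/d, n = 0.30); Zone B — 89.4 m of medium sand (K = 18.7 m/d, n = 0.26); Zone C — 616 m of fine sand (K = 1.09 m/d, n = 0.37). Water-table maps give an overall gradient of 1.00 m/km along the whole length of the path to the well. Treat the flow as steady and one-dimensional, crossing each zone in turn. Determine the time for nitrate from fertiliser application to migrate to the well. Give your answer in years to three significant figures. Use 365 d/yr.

544 years

For zones in series the flux q is common to all zones; the equivalent conductivity is the harmonic (thickness-weighted) mean, K_eq = L_total / Σ(L_j/K_j).
Σ(L/K) = 115/684 + 89.4/18.7 + 616/1.09 = 0.1681 + 4.781 + 565.1 = 570.1 d
K_eq = L_total / Σ(L/K) = 820.4 / 570.1 = 1.439 m/d
q = K_eq · i = 1.439 × 0.0010 = 0.001439 m/d (same in every zone)
Zone A: v = q/n = 0.001439/0.30 = 0.004797 m/d → t_A = 115/0.004797 = 23970 d
Zone B: v = q/n = 0.001439/0.26 = 0.005535 m/d → t_B = 89.4/0.005535 = 16150 d
Zone C: v = q/n = 0.001439/0.37 = 0.003889 m/d → t_C = 616/0.003889 = 158400 d
Total t = 23970 + 16150 + 158400 = 198500 d
   = 198500 / 365 = 544 yr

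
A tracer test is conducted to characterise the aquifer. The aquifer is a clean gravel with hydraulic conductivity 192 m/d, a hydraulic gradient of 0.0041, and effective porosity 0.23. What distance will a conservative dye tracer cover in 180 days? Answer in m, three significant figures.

616 m

Darcy flux q = K·i = 192 × 0.0041 = 0.7872 m/d
v = Ki/n = 192·0.0041/0.23 = 3.423 m/d
L = v × T = 3.423 × 180 = 616.1 m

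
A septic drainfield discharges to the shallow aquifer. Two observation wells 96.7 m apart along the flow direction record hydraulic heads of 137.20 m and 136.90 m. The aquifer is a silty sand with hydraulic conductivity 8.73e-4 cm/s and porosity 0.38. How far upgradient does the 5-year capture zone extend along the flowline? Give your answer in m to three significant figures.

11.2 m

Hydraulic gradient i = (137.20 − 136.90) / 96.7 = 0.30 / 96.7 = 0.003102
K = 8.73e-4 cm/s × 864 = 0.7543 m/d
q = Ki = 0.7543 × 0.003102 = 0.002340 m/d
v = Ki/n = 0.7543·0.003102/0.38 = 0.006158 m/d
T = 5 yr × 365 = 1825 d
L = v × T = 0.006158 × 1825 = 11.24 m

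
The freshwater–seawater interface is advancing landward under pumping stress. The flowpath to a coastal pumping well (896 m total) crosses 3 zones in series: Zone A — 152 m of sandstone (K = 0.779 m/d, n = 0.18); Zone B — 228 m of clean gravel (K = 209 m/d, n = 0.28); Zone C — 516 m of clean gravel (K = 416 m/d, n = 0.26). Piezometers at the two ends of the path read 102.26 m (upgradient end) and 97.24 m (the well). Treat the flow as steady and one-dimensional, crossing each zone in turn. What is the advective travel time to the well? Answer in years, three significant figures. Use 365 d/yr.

24.3 years

Total head drop ΔH = 102.26 − 97.24 = 5.02 m
Steady 1-D flow in series ⇒ the Darcy flux q is identical in every zone and the zone head losses add (resistances L/K in series).
Σ(L/K) = 152/0.779 + 228/209 + 516/416 = 195.1 + 1.091 + 1.240 = 197.5 d
q = ΔH / Σ(L/K) = 5.02 / 197.5 = 0.02542 m/d (same in every zone)
Zone A: v = q/n = 0.02542/0.18 = 0.1412 m/d → t_A = 152/0.1412 = 1076 d
Zone B: v = q/n = 0.02542/0.28 = 0.09080 m/d → t_B = 228/0.09080 = 2511 d
Zone C: v = q/n = 0.02542/0.26 = 0.09778 m/d → t_C = 516/0.09778 = 5277 d
Total t = 1076 + 2511 + 5277 = 8864 d
   = 8864 / 365 = 24.3 yr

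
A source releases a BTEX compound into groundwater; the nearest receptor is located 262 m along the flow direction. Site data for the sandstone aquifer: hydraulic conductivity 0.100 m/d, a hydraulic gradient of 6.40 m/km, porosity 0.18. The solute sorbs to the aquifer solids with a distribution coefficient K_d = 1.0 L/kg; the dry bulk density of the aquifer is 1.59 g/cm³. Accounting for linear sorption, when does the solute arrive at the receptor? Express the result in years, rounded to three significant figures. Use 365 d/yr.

1990 years

q = Ki = 0.100 × 0.0064 = 6.400e-4 m/d
Seepage velocity v = q / n = 6.400e-4 / 0.18 = 0.003556 m/d
Retardation R = 1 + ρ_b·K_d/n = 1 + 1.59×1.0/0.18 = 9.833
Contaminant velocity v_c = v/R = 0.003556/9.833 = 3.616e-4 m/d
t = L/v_c = 262/3.616e-4 = 724600 d
   = 724600/365 = 1990 yr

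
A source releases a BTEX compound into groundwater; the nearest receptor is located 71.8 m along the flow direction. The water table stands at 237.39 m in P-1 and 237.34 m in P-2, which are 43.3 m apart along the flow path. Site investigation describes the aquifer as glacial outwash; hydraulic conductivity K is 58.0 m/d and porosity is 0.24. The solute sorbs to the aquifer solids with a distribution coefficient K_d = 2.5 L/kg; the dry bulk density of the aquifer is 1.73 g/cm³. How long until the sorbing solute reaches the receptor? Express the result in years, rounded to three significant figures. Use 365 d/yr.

13.4 years

Hydraulic gradient i = (237.39 − 237.34) / 43.3 = 0.05 / 43.3 = 0.001155
Darcy flux q = K·i = 58.0 × 0.001155 = 0.06697 m/d
Average linear velocity = 0.06697 / 0.24 = 0.2791 m/d
Retardation R = 1 + ρ_b·K_d/n = 1 + 1.73×2.5/0.24 = 19.02
Contaminant velocity v_c = v/R = 0.2791/19.02 = 0.01467 m/d
t = L/v_c = 71.8/0.01467 = 4894 d
   = 4894/365 = 13.4 yr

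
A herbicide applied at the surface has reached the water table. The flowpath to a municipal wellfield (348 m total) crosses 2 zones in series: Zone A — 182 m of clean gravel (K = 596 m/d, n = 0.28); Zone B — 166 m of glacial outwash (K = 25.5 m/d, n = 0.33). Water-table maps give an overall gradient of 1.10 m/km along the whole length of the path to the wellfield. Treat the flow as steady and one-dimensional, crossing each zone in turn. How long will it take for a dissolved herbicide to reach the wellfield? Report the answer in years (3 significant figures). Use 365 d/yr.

5.16 years

For zones in series the flux q is common to all zones; the equivalent conductivity is the harmonic (thickness-weighted) mean, K_eq = L_total / Σ(L_j/K_j).
Σ(L/K) = 182/596 + 166/25.5 = 0.3054 + 6.510 = 6.815 d
K_eq = L_total / Σ(L/K) = 348 / 6.815 = 51.06 m/d
q = K_eq · i = 51.06 × 0.0011 = 0.05617 m/d (same in every zone)
Zone A: v = q/n = 0.05617/0.28 = 0.2006 m/d → t_A = 182/0.2006 = 907.3 d
Zone B: v = q/n = 0.05617/0.33 = 0.1702 m/d → t_B = 166/0.1702 = 975.3 d
Total t = 907.3 + 975.3 = 1883 d
   = 1883 / 365 = 5.16 yr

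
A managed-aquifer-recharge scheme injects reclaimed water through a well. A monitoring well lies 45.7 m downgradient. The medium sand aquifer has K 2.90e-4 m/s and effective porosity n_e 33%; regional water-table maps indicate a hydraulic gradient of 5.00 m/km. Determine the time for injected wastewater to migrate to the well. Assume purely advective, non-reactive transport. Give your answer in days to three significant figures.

K = 2.90e-4 m/s × 86400 s/d = 25.06 m/d
Specific discharge q = 25.06 × 0.0050 = 0.1253 m/d
Average linear velocity = 0.1253 / 0.33 = 0.3796 m/d
t = L / v = 45.7 / 0.3796 = 120.4 d

120 days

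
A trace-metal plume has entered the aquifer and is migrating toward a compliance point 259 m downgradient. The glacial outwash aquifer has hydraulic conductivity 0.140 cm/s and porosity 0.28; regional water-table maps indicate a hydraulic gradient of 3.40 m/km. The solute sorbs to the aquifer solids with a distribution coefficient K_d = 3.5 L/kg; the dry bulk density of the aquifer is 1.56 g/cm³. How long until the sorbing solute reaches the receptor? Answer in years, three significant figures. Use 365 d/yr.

9.90 years

K = 0.140 cm/s × 864 = 121.0 m/d
Specific discharge q = 121.0 × 0.0034 = 0.4113 m/d
v = Ki/n = 121.0·0.0034/0.28 = 1.469 m/d
Retardation R = 1 + ρ_b·K_d/n = 1 + 1.56×3.5/0.28 = 20.50
Contaminant velocity v_c = v/R = 1.469/20.50 = 0.07165 m/d
t = L/v_c = 259/0.07165 = 3615 d
   = 3615/365 = 9.90 yr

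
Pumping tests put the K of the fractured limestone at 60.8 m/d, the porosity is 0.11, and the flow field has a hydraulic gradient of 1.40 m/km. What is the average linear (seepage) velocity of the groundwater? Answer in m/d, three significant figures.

0.774 m/d

Specific discharge q = 60.8 × 0.0014 = 0.08512 m/d
v_s = q/n_e = 0.08512/0.11 = 0.7738 m/d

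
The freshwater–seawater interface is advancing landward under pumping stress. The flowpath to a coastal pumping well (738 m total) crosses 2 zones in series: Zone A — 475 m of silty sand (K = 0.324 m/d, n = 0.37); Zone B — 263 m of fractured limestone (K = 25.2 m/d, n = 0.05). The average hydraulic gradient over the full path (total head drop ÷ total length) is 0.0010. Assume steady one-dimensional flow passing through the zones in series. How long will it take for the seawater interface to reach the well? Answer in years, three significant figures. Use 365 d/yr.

1040 years

Steady 1-D flow in series ⇒ the Darcy flux q is identical in every zone and the zone head losses add (resistances L/K in series).
Σ(L/K) = 475/0.324 + 263/25.2 = 1466 + 10.44 = 1476 d
K_eq = L_total / Σ(L/K) = 738 / 1476 = 0.4998 m/d
q = K_eq · i = 0.4998 × 0.0010 = 4.998e-4 m/d (same in every zone)
Zone A: v = q/n = 4.998e-4/0.37 = 0.001351 m/d → t_A = 475/0.001351 = 351600 d
Zone B: v = q/n = 4.998e-4/0.05 = 0.009997 m/d → t_B = 263/0.009997 = 26310 d
Total t = 351600 + 26310 = 377900 d
   = 377900 / 365 = 1040 yr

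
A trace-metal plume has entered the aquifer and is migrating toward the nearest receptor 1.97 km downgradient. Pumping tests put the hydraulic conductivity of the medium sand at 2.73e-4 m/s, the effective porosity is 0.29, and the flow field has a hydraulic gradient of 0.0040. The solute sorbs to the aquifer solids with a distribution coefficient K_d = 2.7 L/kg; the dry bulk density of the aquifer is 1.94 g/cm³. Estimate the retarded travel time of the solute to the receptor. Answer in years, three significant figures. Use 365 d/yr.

K = 2.73e-4 m/s × 86400 s/d = 23.59 m/d
Specific discharge q = 23.59 × 0.0040 = 0.09435 m/d
Average linear velocity = 0.09435 / 0.29 = 0.3253 m/d
Retardation R = 1 + ρ_b·K_d/n = 1 + 1.94×2.7/0.29 = 19.06
Contaminant velocity v_c = v/R = 0.3253/19.06 = 0.01707 m/d
L = 1.97 km = 1970 m
t = L/v_c = 1970/0.01707 = 115400 d
   = 115400/365 = 316 yr

316 years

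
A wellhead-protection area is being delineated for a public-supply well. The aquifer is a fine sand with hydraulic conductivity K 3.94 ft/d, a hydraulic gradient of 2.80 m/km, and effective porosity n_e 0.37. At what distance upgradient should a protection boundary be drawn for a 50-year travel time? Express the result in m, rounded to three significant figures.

166 m

K = 3.94 ft/d × 0.3048 = 1.201 m/d
q = Ki = 1.201 × 0.0028 = 0.003363 m/d
v_s = q/n_e = 0.003363/0.37 = 0.009088 m/d
T = 50 yr × 365 = 18250 d
L = v × T = 0.009088 × 18250 = 165.9 m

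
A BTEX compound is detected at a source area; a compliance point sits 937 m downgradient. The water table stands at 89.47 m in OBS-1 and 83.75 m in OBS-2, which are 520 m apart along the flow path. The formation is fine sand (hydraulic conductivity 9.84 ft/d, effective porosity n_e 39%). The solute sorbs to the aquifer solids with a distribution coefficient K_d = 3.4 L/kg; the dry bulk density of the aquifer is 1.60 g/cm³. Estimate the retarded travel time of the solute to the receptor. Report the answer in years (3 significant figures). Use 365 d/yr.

Hydraulic gradient i = (89.47 − 83.75) / 520 = 5.72 / 520 = 0.01100
K = 9.84 ft/d × 0.3048 = 2.999 m/d
Specific discharge q = 2.999 × 0.01100 = 0.03299 m/d
Average linear velocity = 0.03299 / 0.39 = 0.08459 m/d
Retardation R = 1 + ρ_b·K_d/n = 1 + 1.60×3.4/0.39 = 14.95
Contaminant velocity v_c = v/R = 0.08459/14.95 = 0.005659 m/d
t = L/v_c = 937/0.005659 = 165600 d
   = 165600/365 = 454 yr

454 years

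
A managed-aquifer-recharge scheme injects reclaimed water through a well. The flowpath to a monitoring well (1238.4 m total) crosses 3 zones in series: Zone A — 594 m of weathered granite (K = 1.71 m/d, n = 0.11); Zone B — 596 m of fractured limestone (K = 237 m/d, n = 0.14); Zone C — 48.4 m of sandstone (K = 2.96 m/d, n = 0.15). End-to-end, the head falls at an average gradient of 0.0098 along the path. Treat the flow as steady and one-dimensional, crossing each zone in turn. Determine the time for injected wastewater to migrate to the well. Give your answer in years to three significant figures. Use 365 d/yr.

Continuity: the same q passes through each zone, so ΔH = q·Σ(L_j/K_j) — the zones act as resistances in series.
Σ(L/K) = 594/1.71 + 596/237 + 48.4/2.96 = 347.4 + 2.515 + 16.35 = 366.2 d
K_eq = L_total / Σ(L/K) = 1238.4 / 366.2 = 3.381 m/d
q = K_eq · i = 3.381 × 0.0098 = 0.03314 m/d (same in every zone)
Zone A: v = q/n = 0.03314/0.11 = 0.3013 m/d → t_A = 594/0.3013 = 1972 d
Zone B: v = q/n = 0.03314/0.14 = 0.2367 m/d → t_B = 596/0.2367 = 2518 d
Zone C: v = q/n = 0.03314/0.15 = 0.2209 m/d → t_C = 48.4/0.2209 = 219.1 d
Total t = 1972 + 2518 + 219.1 = 4709 d
   = 4709 / 365 = 12.9 yr

12.9 years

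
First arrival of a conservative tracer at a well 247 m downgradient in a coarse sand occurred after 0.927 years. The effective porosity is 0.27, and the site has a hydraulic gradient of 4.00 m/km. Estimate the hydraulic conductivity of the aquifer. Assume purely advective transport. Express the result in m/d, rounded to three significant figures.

t = 0.927 years = 338.4 d
v = L / t = 247 / 338.4 = 0.7300 m/d
K = v · n / i = 0.7300 × 0.27 / 0.0040 = 49.3 m/d

49.3 m/d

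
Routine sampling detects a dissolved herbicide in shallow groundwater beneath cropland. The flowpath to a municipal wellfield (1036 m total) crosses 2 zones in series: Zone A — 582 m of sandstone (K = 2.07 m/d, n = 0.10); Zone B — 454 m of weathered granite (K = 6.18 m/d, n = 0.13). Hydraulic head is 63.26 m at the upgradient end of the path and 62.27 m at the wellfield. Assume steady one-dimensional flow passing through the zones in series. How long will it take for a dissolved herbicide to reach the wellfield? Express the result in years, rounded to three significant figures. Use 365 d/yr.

Total head drop ΔH = 63.26 − 62.27 = 0.99 m
Continuity: the same q passes through each zone, so ΔH = q·Σ(L_j/K_j) — the zones act as resistances in series.
Σ(L/K) = 582/2.07 + 454/6.18 = 281.2 + 73.46 = 354.6 d
q = ΔH / Σ(L/K) = 0.99 / 354.6 = 0.002792 m/d (same in every zone)
Zone A: v = q/n = 0.002792/0.10 = 0.02792 m/d → t_A = 582/0.02792 = 20850 d
Zone B: v = q/n = 0.002792/0.13 = 0.02147 m/d → t_B = 454/0.02147 = 21140 d
Total t = 20850 + 21140 = 41990 d
   = 41990 / 365 = 115 yr

115 years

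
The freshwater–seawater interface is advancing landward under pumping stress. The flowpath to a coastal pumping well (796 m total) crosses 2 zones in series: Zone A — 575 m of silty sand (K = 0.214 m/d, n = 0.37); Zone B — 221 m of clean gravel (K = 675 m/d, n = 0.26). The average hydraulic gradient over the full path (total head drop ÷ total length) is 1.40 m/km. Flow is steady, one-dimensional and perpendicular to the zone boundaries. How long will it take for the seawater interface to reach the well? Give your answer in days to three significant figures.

Continuity: the same q passes through each zone, so ΔH = q·Σ(L_j/K_j) — the zones act as resistances in series.
Σ(L/K) = 575/0.214 + 221/675 = 2687 + 0.3274 = 2687 d
K_eq = L_total / Σ(L/K) = 796 / 2687 = 0.2962 m/d
q = K_eq · i = 0.2962 × 0.0014 = 4.147e-4 m/d (same in every zone)
Zone A: v = q/n = 4.147e-4/0.37 = 0.001121 m/d → t_A = 575/0.001121 = 513000 d
Zone B: v = q/n = 4.147e-4/0.26 = 0.001595 m/d → t_B = 221/0.001595 = 138600 d
Total t = 513000 + 138600 = 651600 d

652000 days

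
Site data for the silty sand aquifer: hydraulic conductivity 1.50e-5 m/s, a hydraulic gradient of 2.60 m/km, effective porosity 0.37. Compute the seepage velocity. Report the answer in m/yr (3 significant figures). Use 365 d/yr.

K = 1.50e-5 m/s × 86400 s/d = 1.296 m/d
Darcy flux q = K·i = 1.296 × 0.0026 = 0.003370 m/d
Average linear velocity = 0.003370 / 0.37 = 0.009107 m/d
   = 0.009107 × 365 = 3.32 m/yr

3.32 m/yr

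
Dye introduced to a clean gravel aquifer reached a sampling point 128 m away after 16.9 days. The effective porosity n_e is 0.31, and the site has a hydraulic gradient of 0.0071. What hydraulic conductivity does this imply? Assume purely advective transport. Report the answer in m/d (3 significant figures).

v = L / t = 128 / 16.9 = 7.574 m/d
K = v · n / i = 7.574 × 0.31 / 0.0071 = 331 m/d

331 m/d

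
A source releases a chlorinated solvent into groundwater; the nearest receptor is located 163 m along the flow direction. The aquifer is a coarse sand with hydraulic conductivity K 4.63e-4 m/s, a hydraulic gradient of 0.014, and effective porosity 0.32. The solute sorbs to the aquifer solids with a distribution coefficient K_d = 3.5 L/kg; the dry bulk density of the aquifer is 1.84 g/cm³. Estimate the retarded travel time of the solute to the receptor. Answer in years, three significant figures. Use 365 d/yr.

5.39 years

K = 4.63e-4 m/s × 86400 s/d = 40.00 m/d
Specific discharge q = 40.00 × 0.014 = 0.5600 m/d
Seepage velocity v = q / n = 0.5600 / 0.32 = 1.750 m/d
Retardation R = 1 + ρ_b·K_d/n = 1 + 1.84×3.5/0.32 = 21.13
Contaminant velocity v_c = v/R = 1.750/21.13 = 0.08285 m/d
t = L/v_c = 163/0.08285 = 1967 d
   = 1967/365 = 5.39 yr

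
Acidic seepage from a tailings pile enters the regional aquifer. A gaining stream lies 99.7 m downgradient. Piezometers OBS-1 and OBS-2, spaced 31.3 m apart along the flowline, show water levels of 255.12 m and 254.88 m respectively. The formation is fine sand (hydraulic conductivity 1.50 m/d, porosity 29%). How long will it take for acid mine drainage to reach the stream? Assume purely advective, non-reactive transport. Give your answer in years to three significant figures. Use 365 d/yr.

Hydraulic gradient i = (255.12 − 254.88) / 31.3 = 0.24 / 31.3 = 0.007668
Specific discharge q = 1.50 × 0.007668 = 0.01150 m/d
Average linear velocity = 0.01150 / 0.29 = 0.03966 m/d
t = L / v = 99.7 / 0.03966 = 2514 d
   = 2514 / 365 = 6.89 yr

6.89 years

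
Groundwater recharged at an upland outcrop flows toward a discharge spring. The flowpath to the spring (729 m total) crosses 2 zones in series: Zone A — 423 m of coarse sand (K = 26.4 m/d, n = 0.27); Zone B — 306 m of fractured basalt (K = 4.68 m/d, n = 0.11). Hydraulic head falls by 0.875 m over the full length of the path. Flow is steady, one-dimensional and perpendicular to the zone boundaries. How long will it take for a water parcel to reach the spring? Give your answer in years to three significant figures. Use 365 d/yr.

37.7 years

Steady 1-D flow in series ⇒ the Darcy flux q is identical in every zone and the zone head losses add (resistances L/K in series).
Σ(L/K) = 423/26.4 + 306/4.68 = 16.02 + 65.38 = 81.41 d
q = ΔH / Σ(L/K) = 0.875 / 81.41 = 0.01075 m/d (same in every zone)
Zone A: v = q/n = 0.01075/0.27 = 0.03981 m/d → t_A = 423/0.03981 = 10630 d
Zone B: v = q/n = 0.01075/0.11 = 0.09771 m/d → t_B = 306/0.09771 = 3132 d
Total t = 10630 + 3132 = 13760 d
   = 13760 / 365 = 37.7 yr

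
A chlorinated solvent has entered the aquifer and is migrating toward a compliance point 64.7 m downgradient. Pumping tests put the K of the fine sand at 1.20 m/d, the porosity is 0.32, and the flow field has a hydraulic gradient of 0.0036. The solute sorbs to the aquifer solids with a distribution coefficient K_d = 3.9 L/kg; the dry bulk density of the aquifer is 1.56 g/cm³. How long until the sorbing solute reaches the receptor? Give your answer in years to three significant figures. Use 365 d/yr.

q = Ki = 1.20 × 0.0036 = 0.004320 m/d
v = Ki/n = 1.20·0.0036/0.32 = 0.01350 m/d
Retardation R = 1 + ρ_b·K_d/n = 1 + 1.56×3.9/0.32 = 20.01
Contaminant velocity v_c = v/R = 0.01350/20.01 = 6.746e-4 m/d
t = L/v_c = 64.7/6.746e-4 = 95910 d
   = 95910/365 = 263 yr

263 years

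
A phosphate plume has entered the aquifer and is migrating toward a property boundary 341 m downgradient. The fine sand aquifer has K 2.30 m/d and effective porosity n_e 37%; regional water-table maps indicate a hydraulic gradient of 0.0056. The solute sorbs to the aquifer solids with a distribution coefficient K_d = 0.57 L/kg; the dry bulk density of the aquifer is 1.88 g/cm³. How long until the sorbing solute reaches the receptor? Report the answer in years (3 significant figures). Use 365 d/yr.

105 years

q = Ki = 2.30 × 0.0056 = 0.01288 m/d
Average linear velocity = 0.01288 / 0.37 = 0.03481 m/d
Retardation R = 1 + ρ_b·K_d/n = 1 + 1.88×0.57/0.37 = 3.896
Contaminant velocity v_c = v/R = 0.03481/3.896 = 0.008935 m/d
t = L/v_c = 341/0.008935 = 38170 d
   = 38170/365 = 105 yr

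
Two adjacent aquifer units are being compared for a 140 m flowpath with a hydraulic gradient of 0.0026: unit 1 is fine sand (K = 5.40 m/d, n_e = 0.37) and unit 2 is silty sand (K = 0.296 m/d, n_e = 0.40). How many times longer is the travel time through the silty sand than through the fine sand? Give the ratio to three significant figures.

19.7

Unit 1 (fine sand): v = 5.40×0.0026/0.37 = 0.03795 m/d, t = 140/0.03795 = 3689 d
Unit 2 (silty sand): v = 0.296×0.0026/0.40 = 0.001924 m/d, t = 140/0.001924 = 72770 d
t(silty sand) / t(fine sand) = 72770/3689 = 19.7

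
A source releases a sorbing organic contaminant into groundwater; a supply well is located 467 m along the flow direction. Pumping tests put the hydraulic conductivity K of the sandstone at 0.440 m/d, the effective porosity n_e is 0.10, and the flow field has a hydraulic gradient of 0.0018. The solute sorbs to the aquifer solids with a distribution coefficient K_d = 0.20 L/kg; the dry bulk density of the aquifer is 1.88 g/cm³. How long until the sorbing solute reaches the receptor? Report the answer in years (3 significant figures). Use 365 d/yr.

Specific discharge q = 0.440 × 0.0018 = 7.920e-4 m/d
v = Ki/n = 0.440·0.0018/0.10 = 0.007920 m/d
Retardation R = 1 + ρ_b·K_d/n = 1 + 1.88×0.20/0.10 = 4.760
Contaminant velocity v_c = v/R = 0.007920/4.760 = 0.001664 m/d
t = L/v_c = 467/0.001664 = 280700 d
   = 280700/365 = 769 yr

769 years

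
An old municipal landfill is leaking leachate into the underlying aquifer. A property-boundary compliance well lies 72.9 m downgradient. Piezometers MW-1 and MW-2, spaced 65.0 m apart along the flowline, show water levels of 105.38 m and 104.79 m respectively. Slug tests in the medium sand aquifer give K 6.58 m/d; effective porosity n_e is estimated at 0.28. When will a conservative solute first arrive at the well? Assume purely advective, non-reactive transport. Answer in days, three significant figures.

Hydraulic gradient i = (105.38 − 104.79) / 65.0 = 0.59 / 65.0 = 0.009077
Darcy flux q = K·i = 6.58 × 0.009077 = 0.05973 m/d
v = Ki/n = 6.58·0.009077/0.28 = 0.2133 m/d
t = L / v = 72.9 / 0.2133 = 341.8 d

342 days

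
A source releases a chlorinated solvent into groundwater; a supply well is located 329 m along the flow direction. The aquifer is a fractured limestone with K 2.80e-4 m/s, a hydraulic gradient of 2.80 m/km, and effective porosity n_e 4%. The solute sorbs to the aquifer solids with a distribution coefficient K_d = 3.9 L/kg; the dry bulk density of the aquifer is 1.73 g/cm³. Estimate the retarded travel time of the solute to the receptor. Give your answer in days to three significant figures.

33000 days

K = 2.80e-4 m/s × 86400 s/d = 24.19 m/d
q = Ki = 24.19 × 0.0028 = 0.06774 m/d
v_s = q/n_e = 0.06774/0.04 = 1.693 m/d
Retardation R = 1 + ρ_b·K_d/n = 1 + 1.73×3.9/0.04 = 169.7
Contaminant velocity v_c = v/R = 1.693/169.7 = 0.009980 m/d
t = L/v_c = 329/0.009980 = 32960 d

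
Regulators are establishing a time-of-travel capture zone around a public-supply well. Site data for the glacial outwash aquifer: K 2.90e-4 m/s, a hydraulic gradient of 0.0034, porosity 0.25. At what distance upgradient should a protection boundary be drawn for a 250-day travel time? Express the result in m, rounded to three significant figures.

K = 2.90e-4 m/s × 86400 s/d = 25.06 m/d
Specific discharge q = 25.06 × 0.0034 = 0.08519 m/d
Seepage velocity v = q / n = 0.08519 / 0.25 = 0.3408 m/d
L = v × T = 0.3408 × 250 = 85.19 m

85.2 m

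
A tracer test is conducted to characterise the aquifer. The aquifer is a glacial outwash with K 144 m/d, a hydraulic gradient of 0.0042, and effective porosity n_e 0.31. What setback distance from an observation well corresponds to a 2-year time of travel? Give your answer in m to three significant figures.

Specific discharge q = 144 × 0.0042 = 0.6048 m/d
v_s = q/n_e = 0.6048/0.31 = 1.951 m/d
T = 2 yr × 365 = 730 d
L = v × T = 1.951 × 730 = 1424 m

1420 m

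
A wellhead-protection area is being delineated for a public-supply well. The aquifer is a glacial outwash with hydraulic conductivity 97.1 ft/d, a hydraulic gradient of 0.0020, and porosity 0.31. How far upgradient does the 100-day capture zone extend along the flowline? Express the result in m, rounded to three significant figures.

K = 97.1 ft/d × 0.3048 = 29.60 m/d
Specific discharge q = 29.60 × 0.0020 = 0.05919 m/d
v_s = q/n_e = 0.05919/0.31 = 0.1909 m/d
L = v × T = 0.1909 × 100 = 19.09 m

19.1 m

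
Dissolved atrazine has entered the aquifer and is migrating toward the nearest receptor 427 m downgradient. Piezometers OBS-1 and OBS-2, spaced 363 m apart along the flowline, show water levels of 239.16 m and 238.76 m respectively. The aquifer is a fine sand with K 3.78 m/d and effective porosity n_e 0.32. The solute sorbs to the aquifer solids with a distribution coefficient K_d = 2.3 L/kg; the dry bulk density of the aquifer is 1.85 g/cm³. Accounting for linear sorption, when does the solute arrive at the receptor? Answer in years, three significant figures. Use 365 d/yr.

Hydraulic gradient i = (239.16 − 238.76) / 363 = 0.40 / 363 = 0.001102
Darcy flux q = K·i = 3.78 × 0.001102 = 0.004165 m/d
v = Ki/n = 3.78·0.001102/0.32 = 0.01302 m/d
Retardation R = 1 + ρ_b·K_d/n = 1 + 1.85×2.3/0.32 = 14.30
Contaminant velocity v_c = v/R = 0.01302/14.30 = 9.104e-4 m/d
t = L/v_c = 427/9.104e-4 = 469000 d
   = 469000/365 = 1280 yr

1280 years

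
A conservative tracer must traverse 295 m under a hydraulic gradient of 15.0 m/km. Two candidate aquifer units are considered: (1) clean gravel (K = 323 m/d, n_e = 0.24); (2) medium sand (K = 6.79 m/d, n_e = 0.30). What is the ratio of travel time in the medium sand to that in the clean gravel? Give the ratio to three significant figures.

59.5

Unit 1 (clean gravel): v = 323×0.015/0.24 = 20.19 m/d, t = 295/20.19 = 14.61 d
Unit 2 (medium sand): v = 6.79×0.015/0.30 = 0.3395 m/d, t = 295/0.3395 = 868.9 d
t(medium sand) / t(clean gravel) = 868.9/14.61 = 59.5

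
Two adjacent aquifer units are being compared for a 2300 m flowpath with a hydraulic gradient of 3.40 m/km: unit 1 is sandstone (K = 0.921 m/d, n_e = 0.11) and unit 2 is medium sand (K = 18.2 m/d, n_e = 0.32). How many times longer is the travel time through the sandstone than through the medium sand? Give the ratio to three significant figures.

6.79

Unit 1 (sandstone): v = 0.921×0.0034/0.11 = 0.02847 m/d, t = 2300/0.02847 = 80790 d
Unit 2 (medium sand): v = 18.2×0.0034/0.32 = 0.1934 m/d, t = 2300/0.1934 = 11890 d
t(sandstone) / t(medium sand) = 80790/11890 = 6.79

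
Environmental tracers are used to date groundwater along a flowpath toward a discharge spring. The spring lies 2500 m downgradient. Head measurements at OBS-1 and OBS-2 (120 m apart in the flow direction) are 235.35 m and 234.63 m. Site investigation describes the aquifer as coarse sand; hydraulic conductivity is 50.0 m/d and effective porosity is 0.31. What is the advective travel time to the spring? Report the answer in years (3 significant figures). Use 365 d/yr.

Hydraulic gradient i = (235.35 − 234.63) / 120 = 0.72 / 120 = 0.006000
Specific discharge q = 50.0 × 0.006000 = 0.3000 m/d
Seepage velocity v = q / n = 0.3000 / 0.31 = 0.9677 m/d
t = L / v = 2500 / 0.9677 = 2583 d
   = 2583 / 365 = 7.08 yr

7.08 years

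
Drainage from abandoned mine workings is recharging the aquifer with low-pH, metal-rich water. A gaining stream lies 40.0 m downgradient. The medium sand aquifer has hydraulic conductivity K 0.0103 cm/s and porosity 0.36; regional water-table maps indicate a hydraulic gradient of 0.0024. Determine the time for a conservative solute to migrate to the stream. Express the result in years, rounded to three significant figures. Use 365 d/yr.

K = 0.0103 cm/s × 864 = 8.899 m/d
Darcy flux q = K·i = 8.899 × 0.0024 = 0.02136 m/d
Seepage velocity v = q / n = 0.02136 / 0.36 = 0.05933 m/d
t = L / v = 40.0 / 0.05933 = 674.2 d
   = 674.2 / 365 = 1.85 yr

1.85 years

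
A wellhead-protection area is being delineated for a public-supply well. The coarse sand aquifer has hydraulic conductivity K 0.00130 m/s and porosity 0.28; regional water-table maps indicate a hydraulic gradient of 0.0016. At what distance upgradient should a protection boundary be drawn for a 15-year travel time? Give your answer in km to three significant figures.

3.51 km

K = 0.00130 m/s × 86400 s/d = 112.3 m/d
Darcy flux q = K·i = 112.3 × 0.0016 = 0.1797 m/d
v = Ki/n = 112.3·0.0016/0.28 = 0.6418 m/d
T = 15 yr × 365 = 5475 d
L = v × T = 0.6418 × 5475 = 3514 m
   = 3.51 km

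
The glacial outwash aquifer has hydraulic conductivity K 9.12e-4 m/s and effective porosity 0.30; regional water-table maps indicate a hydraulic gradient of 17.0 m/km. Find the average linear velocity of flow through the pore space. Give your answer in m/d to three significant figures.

K = 9.12e-4 m/s × 86400 s/d = 78.80 m/d
q = Ki = 78.80 × 0.017 = 1.340 m/d
Average linear velocity = 1.340 / 0.30 = 4.465 m/d

4.47 m/d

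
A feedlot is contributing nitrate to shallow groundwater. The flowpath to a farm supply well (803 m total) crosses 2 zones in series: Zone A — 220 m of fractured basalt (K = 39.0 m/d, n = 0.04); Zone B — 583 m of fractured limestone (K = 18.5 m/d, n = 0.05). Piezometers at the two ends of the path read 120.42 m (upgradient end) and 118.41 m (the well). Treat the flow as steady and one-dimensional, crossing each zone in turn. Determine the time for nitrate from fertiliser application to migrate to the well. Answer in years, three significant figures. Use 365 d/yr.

1.92 years

Total head drop ΔH = 120.42 − 118.41 = 2.01 m
Continuity: the same q passes through each zone, so ΔH = q·Σ(L_j/K_j) — the zones act as resistances in series.
Σ(L/K) = 220/39.0 + 583/18.5 = 5.641 + 31.51 = 37.15 d
q = ΔH / Σ(L/K) = 2.01 / 37.15 = 0.05410 m/d (same in every zone)
Zone A: v = q/n = 0.05410/0.04 = 1.352 m/d → t_A = 220/1.352 = 162.7 d
Zone B: v = q/n = 0.05410/0.05 = 1.082 m/d → t_B = 583/1.082 = 538.8 d
Total t = 162.7 + 538.8 = 701.5 d
   = 701.5 / 365 = 1.92 yr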